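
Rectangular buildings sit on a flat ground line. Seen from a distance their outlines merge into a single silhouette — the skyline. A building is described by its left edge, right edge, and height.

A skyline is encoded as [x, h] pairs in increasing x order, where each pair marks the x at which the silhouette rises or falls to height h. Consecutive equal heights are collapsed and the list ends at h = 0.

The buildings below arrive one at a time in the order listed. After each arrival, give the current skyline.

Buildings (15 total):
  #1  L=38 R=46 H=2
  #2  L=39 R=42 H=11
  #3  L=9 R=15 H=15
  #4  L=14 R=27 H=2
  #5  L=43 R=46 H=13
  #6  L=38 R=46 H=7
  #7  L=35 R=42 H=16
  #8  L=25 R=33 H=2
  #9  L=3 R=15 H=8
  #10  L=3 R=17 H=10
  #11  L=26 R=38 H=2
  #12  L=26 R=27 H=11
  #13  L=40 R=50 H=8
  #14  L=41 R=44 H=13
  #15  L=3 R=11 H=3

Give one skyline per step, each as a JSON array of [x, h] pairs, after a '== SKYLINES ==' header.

== SKYLINES ==
[[38,2],[46,0]]
[[38,2],[39,11],[42,2],[46,0]]
[[9,15],[15,0],[38,2],[39,11],[42,2],[46,0]]
[[9,15],[15,2],[27,0],[38,2],[39,11],[42,2],[46,0]]
[[9,15],[15,2],[27,0],[38,2],[39,11],[42,2],[43,13],[46,0]]
[[9,15],[15,2],[27,0],[38,7],[39,11],[42,7],[43,13],[46,0]]
[[9,15],[15,2],[27,0],[35,16],[42,7],[43,13],[46,0]]
[[9,15],[15,2],[33,0],[35,16],[42,7],[43,13],[46,0]]
[[3,8],[9,15],[15,2],[33,0],[35,16],[42,7],[43,13],[46,0]]
[[3,10],[9,15],[15,10],[17,2],[33,0],[35,16],[42,7],[43,13],[46,0]]
[[3,10],[9,15],[15,10],[17,2],[35,16],[42,7],[43,13],[46,0]]
[[3,10],[9,15],[15,10],[17,2],[26,11],[27,2],[35,16],[42,7],[43,13],[46,0]]
[[3,10],[9,15],[15,10],[17,2],[26,11],[27,2],[35,16],[42,8],[43,13],[46,8],[50,0]]
[[3,10],[9,15],[15,10],[17,2],[26,11],[27,2],[35,16],[42,13],[46,8],[50,0]]
[[3,10],[9,15],[15,10],[17,2],[26,11],[27,2],[35,16],[42,13],[46,8],[50,0]]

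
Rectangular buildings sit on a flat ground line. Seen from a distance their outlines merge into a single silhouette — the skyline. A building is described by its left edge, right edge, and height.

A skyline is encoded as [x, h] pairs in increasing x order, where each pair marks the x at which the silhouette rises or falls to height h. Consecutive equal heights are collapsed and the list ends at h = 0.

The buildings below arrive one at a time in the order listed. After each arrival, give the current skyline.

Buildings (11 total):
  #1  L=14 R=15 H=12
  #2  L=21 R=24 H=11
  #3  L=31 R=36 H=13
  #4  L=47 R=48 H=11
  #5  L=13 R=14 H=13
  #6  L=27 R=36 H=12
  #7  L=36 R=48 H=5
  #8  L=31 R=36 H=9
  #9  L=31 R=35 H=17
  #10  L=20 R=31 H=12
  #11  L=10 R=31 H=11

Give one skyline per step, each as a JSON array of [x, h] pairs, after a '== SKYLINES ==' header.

== SKYLINES ==
[[14,12],[15,0]]
[[14,12],[15,0],[21,11],[24,0]]
[[14,12],[15,0],[21,11],[24,0],[31,13],[36,0]]
[[14,12],[15,0],[21,11],[24,0],[31,13],[36,0],[47,11],[48,0]]
[[13,13],[14,12],[15,0],[21,11],[24,0],[31,13],[36,0],[47,11],[48,0]]
[[13,13],[14,12],[15,0],[21,11],[24,0],[27,12],[31,13],[36,0],[47,11],[48,0]]
[[13,13],[14,12],[15,0],[21,11],[24,0],[27,12],[31,13],[36,5],[47,11],[48,0]]
[[13,13],[14,12],[15,0],[21,11],[24,0],[27,12],[31,13],[36,5],[47,11],[48,0]]
[[13,13],[14,12],[15,0],[21,11],[24,0],[27,12],[31,17],[35,13],[36,5],[47,11],[48,0]]
[[13,13],[14,12],[15,0],[20,12],[31,17],[35,13],[36,5],[47,11],[48,0]]
[[10,11],[13,13],[14,12],[15,11],[20,12],[31,17],[35,13],[36,5],[47,11],[48,0]]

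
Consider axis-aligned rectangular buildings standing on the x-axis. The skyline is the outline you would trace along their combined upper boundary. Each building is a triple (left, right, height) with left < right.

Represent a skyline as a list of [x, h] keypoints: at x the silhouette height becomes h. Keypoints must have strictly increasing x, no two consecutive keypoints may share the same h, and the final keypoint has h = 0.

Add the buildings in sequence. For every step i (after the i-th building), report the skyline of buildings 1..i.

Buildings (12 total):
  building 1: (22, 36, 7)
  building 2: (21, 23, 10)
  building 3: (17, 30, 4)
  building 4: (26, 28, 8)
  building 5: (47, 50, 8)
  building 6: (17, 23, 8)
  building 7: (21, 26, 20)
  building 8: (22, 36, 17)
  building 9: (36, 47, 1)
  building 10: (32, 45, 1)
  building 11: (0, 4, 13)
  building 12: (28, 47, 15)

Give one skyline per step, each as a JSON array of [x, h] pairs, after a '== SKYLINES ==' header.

== SKYLINES ==
[[22,7],[36,0]]
[[21,10],[23,7],[36,0]]
[[17,4],[21,10],[23,7],[36,0]]
[[17,4],[21,10],[23,7],[26,8],[28,7],[36,0]]
[[17,4],[21,10],[23,7],[26,8],[28,7],[36,0],[47,8],[50,0]]
[[17,8],[21,10],[23,7],[26,8],[28,7],[36,0],[47,8],[50,0]]
[[17,8],[21,20],[26,8],[28,7],[36,0],[47,8],[50,0]]
[[17,8],[21,20],[26,17],[36,0],[47,8],[50,0]]
[[17,8],[21,20],[26,17],[36,1],[47,8],[50,0]]
[[17,8],[21,20],[26,17],[36,1],[47,8],[50,0]]
[[0,13],[4,0],[17,8],[21,20],[26,17],[36,1],[47,8],[50,0]]
[[0,13],[4,0],[17,8],[21,20],[26,17],[36,15],[47,8],[50,0]]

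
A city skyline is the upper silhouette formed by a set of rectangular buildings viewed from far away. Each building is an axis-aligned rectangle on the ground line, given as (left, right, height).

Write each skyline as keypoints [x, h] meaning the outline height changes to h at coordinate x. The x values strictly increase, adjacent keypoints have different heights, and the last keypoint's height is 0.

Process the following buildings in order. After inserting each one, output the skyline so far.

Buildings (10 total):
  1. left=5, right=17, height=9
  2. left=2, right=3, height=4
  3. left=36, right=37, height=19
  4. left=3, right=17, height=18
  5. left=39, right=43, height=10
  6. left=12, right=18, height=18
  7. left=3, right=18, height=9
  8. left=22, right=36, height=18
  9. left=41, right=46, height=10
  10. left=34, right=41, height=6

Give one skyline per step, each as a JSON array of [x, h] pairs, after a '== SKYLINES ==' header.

== SKYLINES ==
[[5,9],[17,0]]
[[2,4],[3,0],[5,9],[17,0]]
[[2,4],[3,0],[5,9],[17,0],[36,19],[37,0]]
[[2,4],[3,18],[17,0],[36,19],[37,0]]
[[2,4],[3,18],[17,0],[36,19],[37,0],[39,10],[43,0]]
[[2,4],[3,18],[18,0],[36,19],[37,0],[39,10],[43,0]]
[[2,4],[3,18],[18,0],[36,19],[37,0],[39,10],[43,0]]
[[2,4],[3,18],[18,0],[22,18],[36,19],[37,0],[39,10],[43,0]]
[[2,4],[3,18],[18,0],[22,18],[36,19],[37,0],[39,10],[46,0]]
[[2,4],[3,18],[18,0],[22,18],[36,19],[37,6],[39,10],[46,0]]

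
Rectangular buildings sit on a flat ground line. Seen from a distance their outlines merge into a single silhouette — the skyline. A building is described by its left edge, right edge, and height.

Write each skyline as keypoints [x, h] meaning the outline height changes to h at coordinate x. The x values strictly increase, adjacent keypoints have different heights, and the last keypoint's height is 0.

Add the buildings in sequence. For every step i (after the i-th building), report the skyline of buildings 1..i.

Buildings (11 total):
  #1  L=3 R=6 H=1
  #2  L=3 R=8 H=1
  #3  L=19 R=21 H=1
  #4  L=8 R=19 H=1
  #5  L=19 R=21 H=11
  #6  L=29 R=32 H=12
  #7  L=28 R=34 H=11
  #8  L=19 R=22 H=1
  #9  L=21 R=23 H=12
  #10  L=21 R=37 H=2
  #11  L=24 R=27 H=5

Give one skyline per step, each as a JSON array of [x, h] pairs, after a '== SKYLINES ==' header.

== SKYLINES ==
[[3,1],[6,0]]
[[3,1],[8,0]]
[[3,1],[8,0],[19,1],[21,0]]
[[3,1],[21,0]]
[[3,1],[19,11],[21,0]]
[[3,1],[19,11],[21,0],[29,12],[32,0]]
[[3,1],[19,11],[21,0],[28,11],[29,12],[32,11],[34,0]]
[[3,1],[19,11],[21,1],[22,0],[28,11],[29,12],[32,11],[34,0]]
[[3,1],[19,11],[21,12],[23,0],[28,11],[29,12],[32,11],[34,0]]
[[3,1],[19,11],[21,12],[23,2],[28,11],[29,12],[32,11],[34,2],[37,0]]
[[3,1],[19,11],[21,12],[23,2],[24,5],[27,2],[28,11],[29,12],[32,11],[34,2],[37,0]]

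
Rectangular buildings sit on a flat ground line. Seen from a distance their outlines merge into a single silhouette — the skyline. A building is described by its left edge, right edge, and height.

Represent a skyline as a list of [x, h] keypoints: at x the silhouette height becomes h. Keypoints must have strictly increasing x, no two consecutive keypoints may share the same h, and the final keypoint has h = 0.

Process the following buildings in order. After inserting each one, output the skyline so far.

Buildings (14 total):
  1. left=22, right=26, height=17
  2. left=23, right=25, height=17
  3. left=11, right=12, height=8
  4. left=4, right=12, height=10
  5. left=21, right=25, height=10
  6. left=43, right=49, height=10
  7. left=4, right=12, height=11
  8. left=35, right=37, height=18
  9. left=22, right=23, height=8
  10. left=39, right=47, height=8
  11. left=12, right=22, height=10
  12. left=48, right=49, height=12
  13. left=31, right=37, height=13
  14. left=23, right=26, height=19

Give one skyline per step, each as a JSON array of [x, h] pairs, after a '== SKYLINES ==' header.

== SKYLINES ==
[[22,17],[26,0]]
[[22,17],[26,0]]
[[11,8],[12,0],[22,17],[26,0]]
[[4,10],[12,0],[22,17],[26,0]]
[[4,10],[12,0],[21,10],[22,17],[26,0]]
[[4,10],[12,0],[21,10],[22,17],[26,0],[43,10],[49,0]]
[[4,11],[12,0],[21,10],[22,17],[26,0],[43,10],[49,0]]
[[4,11],[12,0],[21,10],[22,17],[26,0],[35,18],[37,0],[43,10],[49,0]]
[[4,11],[12,0],[21,10],[22,17],[26,0],[35,18],[37,0],[43,10],[49,0]]
[[4,11],[12,0],[21,10],[22,17],[26,0],[35,18],[37,0],[39,8],[43,10],[49,0]]
[[4,11],[12,10],[22,17],[26,0],[35,18],[37,0],[39,8],[43,10],[49,0]]
[[4,11],[12,10],[22,17],[26,0],[35,18],[37,0],[39,8],[43,10],[48,12],[49,0]]
[[4,11],[12,10],[22,17],[26,0],[31,13],[35,18],[37,0],[39,8],[43,10],[48,12],[49,0]]
[[4,11],[12,10],[22,17],[23,19],[26,0],[31,13],[35,18],[37,0],[39,8],[43,10],[48,12],[49,0]]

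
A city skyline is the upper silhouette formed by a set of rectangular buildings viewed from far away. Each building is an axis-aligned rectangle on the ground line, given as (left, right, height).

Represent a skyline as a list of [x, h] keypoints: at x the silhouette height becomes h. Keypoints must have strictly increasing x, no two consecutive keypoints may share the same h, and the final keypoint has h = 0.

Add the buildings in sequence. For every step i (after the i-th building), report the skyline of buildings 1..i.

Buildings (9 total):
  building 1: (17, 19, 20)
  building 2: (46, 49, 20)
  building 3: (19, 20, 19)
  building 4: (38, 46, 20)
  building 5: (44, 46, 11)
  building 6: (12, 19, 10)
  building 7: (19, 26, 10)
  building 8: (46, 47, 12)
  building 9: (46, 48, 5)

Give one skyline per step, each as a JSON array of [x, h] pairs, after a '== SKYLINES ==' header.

== SKYLINES ==
[[17,20],[19,0]]
[[17,20],[19,0],[46,20],[49,0]]
[[17,20],[19,19],[20,0],[46,20],[49,0]]
[[17,20],[19,19],[20,0],[38,20],[49,0]]
[[17,20],[19,19],[20,0],[38,20],[49,0]]
[[12,10],[17,20],[19,19],[20,0],[38,20],[49,0]]
[[12,10],[17,20],[19,19],[20,10],[26,0],[38,20],[49,0]]
[[12,10],[17,20],[19,19],[20,10],[26,0],[38,20],[49,0]]
[[12,10],[17,20],[19,19],[20,10],[26,0],[38,20],[49,0]]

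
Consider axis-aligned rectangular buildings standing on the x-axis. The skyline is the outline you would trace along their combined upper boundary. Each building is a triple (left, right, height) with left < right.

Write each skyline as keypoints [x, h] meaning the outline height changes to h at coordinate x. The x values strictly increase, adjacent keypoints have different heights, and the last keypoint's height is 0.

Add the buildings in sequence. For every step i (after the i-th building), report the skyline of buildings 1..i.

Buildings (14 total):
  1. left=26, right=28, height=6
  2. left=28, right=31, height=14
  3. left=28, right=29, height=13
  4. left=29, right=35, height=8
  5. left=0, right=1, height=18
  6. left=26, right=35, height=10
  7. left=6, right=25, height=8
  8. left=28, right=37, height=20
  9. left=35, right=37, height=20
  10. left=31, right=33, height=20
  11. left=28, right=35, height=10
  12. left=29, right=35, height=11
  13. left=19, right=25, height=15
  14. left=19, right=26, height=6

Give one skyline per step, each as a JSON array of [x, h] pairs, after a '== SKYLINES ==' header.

== SKYLINES ==
[[26,6],[28,0]]
[[26,6],[28,14],[31,0]]
[[26,6],[28,14],[31,0]]
[[26,6],[28,14],[31,8],[35,0]]
[[0,18],[1,0],[26,6],[28,14],[31,8],[35,0]]
[[0,18],[1,0],[26,10],[28,14],[31,10],[35,0]]
[[0,18],[1,0],[6,8],[25,0],[26,10],[28,14],[31,10],[35,0]]
[[0,18],[1,0],[6,8],[25,0],[26,10],[28,20],[37,0]]
[[0,18],[1,0],[6,8],[25,0],[26,10],[28,20],[37,0]]
[[0,18],[1,0],[6,8],[25,0],[26,10],[28,20],[37,0]]
[[0,18],[1,0],[6,8],[25,0],[26,10],[28,20],[37,0]]
[[0,18],[1,0],[6,8],[25,0],[26,10],[28,20],[37,0]]
[[0,18],[1,0],[6,8],[19,15],[25,0],[26,10],[28,20],[37,0]]
[[0,18],[1,0],[6,8],[19,15],[25,6],[26,10],[28,20],[37,0]]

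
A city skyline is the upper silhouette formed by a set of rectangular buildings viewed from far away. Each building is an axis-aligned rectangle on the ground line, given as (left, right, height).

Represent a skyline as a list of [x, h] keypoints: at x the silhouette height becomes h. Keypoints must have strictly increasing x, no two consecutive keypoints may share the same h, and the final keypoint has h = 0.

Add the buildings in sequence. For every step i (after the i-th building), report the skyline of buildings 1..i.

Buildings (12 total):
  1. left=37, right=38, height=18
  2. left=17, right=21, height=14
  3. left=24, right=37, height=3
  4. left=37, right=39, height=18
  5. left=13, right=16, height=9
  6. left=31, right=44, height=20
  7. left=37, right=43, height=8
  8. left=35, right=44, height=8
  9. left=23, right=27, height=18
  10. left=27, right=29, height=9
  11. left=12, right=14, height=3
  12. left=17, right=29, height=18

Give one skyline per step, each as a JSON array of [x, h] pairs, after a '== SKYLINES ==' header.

== SKYLINES ==
[[37,18],[38,0]]
[[17,14],[21,0],[37,18],[38,0]]
[[17,14],[21,0],[24,3],[37,18],[38,0]]
[[17,14],[21,0],[24,3],[37,18],[39,0]]
[[13,9],[16,0],[17,14],[21,0],[24,3],[37,18],[39,0]]
[[13,9],[16,0],[17,14],[21,0],[24,3],[31,20],[44,0]]
[[13,9],[16,0],[17,14],[21,0],[24,3],[31,20],[44,0]]
[[13,9],[16,0],[17,14],[21,0],[24,3],[31,20],[44,0]]
[[13,9],[16,0],[17,14],[21,0],[23,18],[27,3],[31,20],[44,0]]
[[13,9],[16,0],[17,14],[21,0],[23,18],[27,9],[29,3],[31,20],[44,0]]
[[12,3],[13,9],[16,0],[17,14],[21,0],[23,18],[27,9],[29,3],[31,20],[44,0]]
[[12,3],[13,9],[16,0],[17,18],[29,3],[31,20],[44,0]]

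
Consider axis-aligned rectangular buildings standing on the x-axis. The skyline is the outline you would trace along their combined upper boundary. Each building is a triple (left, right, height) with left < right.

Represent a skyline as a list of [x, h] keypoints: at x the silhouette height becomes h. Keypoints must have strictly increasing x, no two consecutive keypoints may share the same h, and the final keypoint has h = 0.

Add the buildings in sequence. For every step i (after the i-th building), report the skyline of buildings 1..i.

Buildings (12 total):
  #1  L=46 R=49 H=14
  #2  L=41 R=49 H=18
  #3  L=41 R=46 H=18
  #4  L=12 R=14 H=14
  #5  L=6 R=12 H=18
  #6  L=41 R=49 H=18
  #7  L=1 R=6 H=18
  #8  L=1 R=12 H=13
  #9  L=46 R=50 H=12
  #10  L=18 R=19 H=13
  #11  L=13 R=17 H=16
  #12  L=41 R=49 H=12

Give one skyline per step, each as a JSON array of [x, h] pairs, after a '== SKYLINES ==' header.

== SKYLINES ==
[[46,14],[49,0]]
[[41,18],[49,0]]
[[41,18],[49,0]]
[[12,14],[14,0],[41,18],[49,0]]
[[6,18],[12,14],[14,0],[41,18],[49,0]]
[[6,18],[12,14],[14,0],[41,18],[49,0]]
[[1,18],[12,14],[14,0],[41,18],[49,0]]
[[1,18],[12,14],[14,0],[41,18],[49,0]]
[[1,18],[12,14],[14,0],[41,18],[49,12],[50,0]]
[[1,18],[12,14],[14,0],[18,13],[19,0],[41,18],[49,12],[50,0]]
[[1,18],[12,14],[13,16],[17,0],[18,13],[19,0],[41,18],[49,12],[50,0]]
[[1,18],[12,14],[13,16],[17,0],[18,13],[19,0],[41,18],[49,12],[50,0]]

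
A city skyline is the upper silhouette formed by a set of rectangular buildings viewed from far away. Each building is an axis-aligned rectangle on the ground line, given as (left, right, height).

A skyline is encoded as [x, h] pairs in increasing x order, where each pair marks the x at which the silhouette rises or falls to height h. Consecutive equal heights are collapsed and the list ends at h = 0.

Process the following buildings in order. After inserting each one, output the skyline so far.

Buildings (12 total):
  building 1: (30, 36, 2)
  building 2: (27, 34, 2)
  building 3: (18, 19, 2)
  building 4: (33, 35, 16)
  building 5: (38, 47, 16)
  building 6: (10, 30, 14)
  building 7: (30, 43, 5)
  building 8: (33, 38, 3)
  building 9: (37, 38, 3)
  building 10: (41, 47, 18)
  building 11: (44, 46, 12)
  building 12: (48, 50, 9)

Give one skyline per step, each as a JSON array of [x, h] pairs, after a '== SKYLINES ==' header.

== SKYLINES ==
[[30,2],[36,0]]
[[27,2],[36,0]]
[[18,2],[19,0],[27,2],[36,0]]
[[18,2],[19,0],[27,2],[33,16],[35,2],[36,0]]
[[18,2],[19,0],[27,2],[33,16],[35,2],[36,0],[38,16],[47,0]]
[[10,14],[30,2],[33,16],[35,2],[36,0],[38,16],[47,0]]
[[10,14],[30,5],[33,16],[35,5],[38,16],[47,0]]
[[10,14],[30,5],[33,16],[35,5],[38,16],[47,0]]
[[10,14],[30,5],[33,16],[35,5],[38,16],[47,0]]
[[10,14],[30,5],[33,16],[35,5],[38,16],[41,18],[47,0]]
[[10,14],[30,5],[33,16],[35,5],[38,16],[41,18],[47,0]]
[[10,14],[30,5],[33,16],[35,5],[38,16],[41,18],[47,0],[48,9],[50,0]]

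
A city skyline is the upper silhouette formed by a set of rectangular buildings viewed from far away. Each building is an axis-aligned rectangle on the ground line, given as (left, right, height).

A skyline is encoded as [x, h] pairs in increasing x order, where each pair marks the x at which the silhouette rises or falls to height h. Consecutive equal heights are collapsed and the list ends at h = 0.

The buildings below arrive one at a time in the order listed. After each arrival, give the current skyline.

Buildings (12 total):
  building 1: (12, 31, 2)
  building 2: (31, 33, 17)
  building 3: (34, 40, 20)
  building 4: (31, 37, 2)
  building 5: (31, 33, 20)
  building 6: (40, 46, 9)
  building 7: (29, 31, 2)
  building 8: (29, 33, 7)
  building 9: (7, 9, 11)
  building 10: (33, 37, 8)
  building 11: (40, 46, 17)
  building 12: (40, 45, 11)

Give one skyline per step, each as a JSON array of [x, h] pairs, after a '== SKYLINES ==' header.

== SKYLINES ==
[[12,2],[31,0]]
[[12,2],[31,17],[33,0]]
[[12,2],[31,17],[33,0],[34,20],[40,0]]
[[12,2],[31,17],[33,2],[34,20],[40,0]]
[[12,2],[31,20],[33,2],[34,20],[40,0]]
[[12,2],[31,20],[33,2],[34,20],[40,9],[46,0]]
[[12,2],[31,20],[33,2],[34,20],[40,9],[46,0]]
[[12,2],[29,7],[31,20],[33,2],[34,20],[40,9],[46,0]]
[[7,11],[9,0],[12,2],[29,7],[31,20],[33,2],[34,20],[40,9],[46,0]]
[[7,11],[9,0],[12,2],[29,7],[31,20],[33,8],[34,20],[40,9],[46,0]]
[[7,11],[9,0],[12,2],[29,7],[31,20],[33,8],[34,20],[40,17],[46,0]]
[[7,11],[9,0],[12,2],[29,7],[31,20],[33,8],[34,20],[40,17],[46,0]]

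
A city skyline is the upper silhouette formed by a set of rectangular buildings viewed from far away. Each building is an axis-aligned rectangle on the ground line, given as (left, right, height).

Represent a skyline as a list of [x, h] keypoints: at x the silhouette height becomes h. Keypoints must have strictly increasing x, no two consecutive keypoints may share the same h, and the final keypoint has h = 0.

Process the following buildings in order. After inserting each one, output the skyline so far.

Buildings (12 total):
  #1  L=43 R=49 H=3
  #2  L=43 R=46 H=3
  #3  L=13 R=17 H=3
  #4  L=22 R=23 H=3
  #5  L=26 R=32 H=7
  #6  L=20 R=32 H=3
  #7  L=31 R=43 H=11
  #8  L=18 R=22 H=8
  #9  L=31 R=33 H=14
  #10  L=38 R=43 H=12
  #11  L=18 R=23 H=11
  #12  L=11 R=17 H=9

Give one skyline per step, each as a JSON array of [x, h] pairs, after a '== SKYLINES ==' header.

== SKYLINES ==
[[43,3],[49,0]]
[[43,3],[49,0]]
[[13,3],[17,0],[43,3],[49,0]]
[[13,3],[17,0],[22,3],[23,0],[43,3],[49,0]]
[[13,3],[17,0],[22,3],[23,0],[26,7],[32,0],[43,3],[49,0]]
[[13,3],[17,0],[20,3],[26,7],[32,0],[43,3],[49,0]]
[[13,3],[17,0],[20,3],[26,7],[31,11],[43,3],[49,0]]
[[13,3],[17,0],[18,8],[22,3],[26,7],[31,11],[43,3],[49,0]]
[[13,3],[17,0],[18,8],[22,3],[26,7],[31,14],[33,11],[43,3],[49,0]]
[[13,3],[17,0],[18,8],[22,3],[26,7],[31,14],[33,11],[38,12],[43,3],[49,0]]
[[13,3],[17,0],[18,11],[23,3],[26,7],[31,14],[33,11],[38,12],[43,3],[49,0]]
[[11,9],[17,0],[18,11],[23,3],[26,7],[31,14],[33,11],[38,12],[43,3],[49,0]]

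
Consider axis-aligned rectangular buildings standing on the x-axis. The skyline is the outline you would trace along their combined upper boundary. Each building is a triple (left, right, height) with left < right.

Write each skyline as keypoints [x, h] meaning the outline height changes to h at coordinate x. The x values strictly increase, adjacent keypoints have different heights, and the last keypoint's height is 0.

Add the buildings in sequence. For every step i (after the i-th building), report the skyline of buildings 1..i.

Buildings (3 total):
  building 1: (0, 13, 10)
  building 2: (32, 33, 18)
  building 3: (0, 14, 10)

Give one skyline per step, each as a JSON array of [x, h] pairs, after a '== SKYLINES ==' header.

== SKYLINES ==
[[0,10],[13,0]]
[[0,10],[13,0],[32,18],[33,0]]
[[0,10],[14,0],[32,18],[33,0]]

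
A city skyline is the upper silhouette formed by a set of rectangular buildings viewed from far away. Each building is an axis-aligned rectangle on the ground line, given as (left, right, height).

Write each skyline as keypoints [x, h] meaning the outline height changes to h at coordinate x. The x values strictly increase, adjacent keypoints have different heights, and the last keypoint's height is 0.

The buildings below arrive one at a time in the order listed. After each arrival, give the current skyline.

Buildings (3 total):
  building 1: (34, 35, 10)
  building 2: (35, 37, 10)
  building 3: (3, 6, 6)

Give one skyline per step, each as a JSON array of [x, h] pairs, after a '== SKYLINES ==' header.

== SKYLINES ==
[[34,10],[35,0]]
[[34,10],[37,0]]
[[3,6],[6,0],[34,10],[37,0]]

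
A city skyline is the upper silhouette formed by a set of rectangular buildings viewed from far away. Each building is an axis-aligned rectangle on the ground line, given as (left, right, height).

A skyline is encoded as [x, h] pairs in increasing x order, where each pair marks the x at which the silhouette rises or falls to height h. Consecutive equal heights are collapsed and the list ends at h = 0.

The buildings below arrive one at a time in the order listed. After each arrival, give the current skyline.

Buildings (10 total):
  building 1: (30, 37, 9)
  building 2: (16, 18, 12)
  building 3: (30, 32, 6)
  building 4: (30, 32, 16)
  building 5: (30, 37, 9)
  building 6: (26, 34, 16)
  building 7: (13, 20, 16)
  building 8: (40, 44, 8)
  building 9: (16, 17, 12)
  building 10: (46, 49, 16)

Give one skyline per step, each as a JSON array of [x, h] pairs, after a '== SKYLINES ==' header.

== SKYLINES ==
[[30,9],[37,0]]
[[16,12],[18,0],[30,9],[37,0]]
[[16,12],[18,0],[30,9],[37,0]]
[[16,12],[18,0],[30,16],[32,9],[37,0]]
[[16,12],[18,0],[30,16],[32,9],[37,0]]
[[16,12],[18,0],[26,16],[34,9],[37,0]]
[[13,16],[20,0],[26,16],[34,9],[37,0]]
[[13,16],[20,0],[26,16],[34,9],[37,0],[40,8],[44,0]]
[[13,16],[20,0],[26,16],[34,9],[37,0],[40,8],[44,0]]
[[13,16],[20,0],[26,16],[34,9],[37,0],[40,8],[44,0],[46,16],[49,0]]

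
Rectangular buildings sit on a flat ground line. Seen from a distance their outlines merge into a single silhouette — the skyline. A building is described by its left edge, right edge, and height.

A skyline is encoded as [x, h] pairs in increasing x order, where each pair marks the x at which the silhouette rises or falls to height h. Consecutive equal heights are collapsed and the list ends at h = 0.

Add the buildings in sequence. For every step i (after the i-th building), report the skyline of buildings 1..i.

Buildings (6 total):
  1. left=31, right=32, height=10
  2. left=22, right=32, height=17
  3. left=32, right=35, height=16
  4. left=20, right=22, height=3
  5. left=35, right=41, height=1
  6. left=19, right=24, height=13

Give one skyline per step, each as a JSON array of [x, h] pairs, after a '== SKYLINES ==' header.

== SKYLINES ==
[[31,10],[32,0]]
[[22,17],[32,0]]
[[22,17],[32,16],[35,0]]
[[20,3],[22,17],[32,16],[35,0]]
[[20,3],[22,17],[32,16],[35,1],[41,0]]
[[19,13],[22,17],[32,16],[35,1],[41,0]]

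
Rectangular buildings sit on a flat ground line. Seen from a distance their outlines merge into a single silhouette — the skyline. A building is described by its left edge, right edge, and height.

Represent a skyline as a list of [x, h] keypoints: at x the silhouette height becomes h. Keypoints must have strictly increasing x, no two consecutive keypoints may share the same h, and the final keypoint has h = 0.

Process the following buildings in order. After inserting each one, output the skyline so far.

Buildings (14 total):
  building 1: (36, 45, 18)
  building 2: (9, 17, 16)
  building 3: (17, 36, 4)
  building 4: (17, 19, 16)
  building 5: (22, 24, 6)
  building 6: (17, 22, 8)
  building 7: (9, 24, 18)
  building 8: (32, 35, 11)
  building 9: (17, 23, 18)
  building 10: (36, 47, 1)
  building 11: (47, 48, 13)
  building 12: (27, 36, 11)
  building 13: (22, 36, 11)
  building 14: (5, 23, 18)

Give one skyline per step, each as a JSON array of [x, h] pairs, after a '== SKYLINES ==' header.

== SKYLINES ==
[[36,18],[45,0]]
[[9,16],[17,0],[36,18],[45,0]]
[[9,16],[17,4],[36,18],[45,0]]
[[9,16],[19,4],[36,18],[45,0]]
[[9,16],[19,4],[22,6],[24,4],[36,18],[45,0]]
[[9,16],[19,8],[22,6],[24,4],[36,18],[45,0]]
[[9,18],[24,4],[36,18],[45,0]]
[[9,18],[24,4],[32,11],[35,4],[36,18],[45,0]]
[[9,18],[24,4],[32,11],[35,4],[36,18],[45,0]]
[[9,18],[24,4],[32,11],[35,4],[36,18],[45,1],[47,0]]
[[9,18],[24,4],[32,11],[35,4],[36,18],[45,1],[47,13],[48,0]]
[[9,18],[24,4],[27,11],[36,18],[45,1],[47,13],[48,0]]
[[9,18],[24,11],[36,18],[45,1],[47,13],[48,0]]
[[5,18],[24,11],[36,18],[45,1],[47,13],[48,0]]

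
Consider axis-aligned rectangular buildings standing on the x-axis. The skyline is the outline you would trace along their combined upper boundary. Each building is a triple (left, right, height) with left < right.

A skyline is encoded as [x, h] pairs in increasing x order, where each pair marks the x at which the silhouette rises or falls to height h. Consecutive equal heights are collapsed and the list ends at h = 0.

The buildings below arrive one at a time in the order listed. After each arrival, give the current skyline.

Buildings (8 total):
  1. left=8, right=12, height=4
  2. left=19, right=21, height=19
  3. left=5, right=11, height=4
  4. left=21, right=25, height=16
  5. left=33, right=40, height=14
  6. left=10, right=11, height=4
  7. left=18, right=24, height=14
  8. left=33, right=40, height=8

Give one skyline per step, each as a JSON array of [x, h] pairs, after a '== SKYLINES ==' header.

== SKYLINES ==
[[8,4],[12,0]]
[[8,4],[12,0],[19,19],[21,0]]
[[5,4],[12,0],[19,19],[21,0]]
[[5,4],[12,0],[19,19],[21,16],[25,0]]
[[5,4],[12,0],[19,19],[21,16],[25,0],[33,14],[40,0]]
[[5,4],[12,0],[19,19],[21,16],[25,0],[33,14],[40,0]]
[[5,4],[12,0],[18,14],[19,19],[21,16],[25,0],[33,14],[40,0]]
[[5,4],[12,0],[18,14],[19,19],[21,16],[25,0],[33,14],[40,0]]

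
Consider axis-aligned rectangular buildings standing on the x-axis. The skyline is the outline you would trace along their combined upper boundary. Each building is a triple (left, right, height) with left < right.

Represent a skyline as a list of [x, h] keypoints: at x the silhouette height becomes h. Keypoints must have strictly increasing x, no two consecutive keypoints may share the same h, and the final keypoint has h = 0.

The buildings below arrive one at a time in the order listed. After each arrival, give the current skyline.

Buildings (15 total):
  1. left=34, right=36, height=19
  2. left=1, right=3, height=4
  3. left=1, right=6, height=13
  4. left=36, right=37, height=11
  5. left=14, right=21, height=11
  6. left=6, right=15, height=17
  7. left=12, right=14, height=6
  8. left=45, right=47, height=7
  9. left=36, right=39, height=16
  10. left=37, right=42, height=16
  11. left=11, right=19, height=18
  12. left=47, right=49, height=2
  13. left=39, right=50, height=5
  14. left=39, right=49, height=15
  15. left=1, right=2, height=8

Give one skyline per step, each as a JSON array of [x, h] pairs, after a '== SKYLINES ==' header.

== SKYLINES ==
[[34,19],[36,0]]
[[1,4],[3,0],[34,19],[36,0]]
[[1,13],[6,0],[34,19],[36,0]]
[[1,13],[6,0],[34,19],[36,11],[37,0]]
[[1,13],[6,0],[14,11],[21,0],[34,19],[36,11],[37,0]]
[[1,13],[6,17],[15,11],[21,0],[34,19],[36,11],[37,0]]
[[1,13],[6,17],[15,11],[21,0],[34,19],[36,11],[37,0]]
[[1,13],[6,17],[15,11],[21,0],[34,19],[36,11],[37,0],[45,7],[47,0]]
[[1,13],[6,17],[15,11],[21,0],[34,19],[36,16],[39,0],[45,7],[47,0]]
[[1,13],[6,17],[15,11],[21,0],[34,19],[36,16],[42,0],[45,7],[47,0]]
[[1,13],[6,17],[11,18],[19,11],[21,0],[34,19],[36,16],[42,0],[45,7],[47,0]]
[[1,13],[6,17],[11,18],[19,11],[21,0],[34,19],[36,16],[42,0],[45,7],[47,2],[49,0]]
[[1,13],[6,17],[11,18],[19,11],[21,0],[34,19],[36,16],[42,5],[45,7],[47,5],[50,0]]
[[1,13],[6,17],[11,18],[19,11],[21,0],[34,19],[36,16],[42,15],[49,5],[50,0]]
[[1,13],[6,17],[11,18],[19,11],[21,0],[34,19],[36,16],[42,15],[49,5],[50,0]]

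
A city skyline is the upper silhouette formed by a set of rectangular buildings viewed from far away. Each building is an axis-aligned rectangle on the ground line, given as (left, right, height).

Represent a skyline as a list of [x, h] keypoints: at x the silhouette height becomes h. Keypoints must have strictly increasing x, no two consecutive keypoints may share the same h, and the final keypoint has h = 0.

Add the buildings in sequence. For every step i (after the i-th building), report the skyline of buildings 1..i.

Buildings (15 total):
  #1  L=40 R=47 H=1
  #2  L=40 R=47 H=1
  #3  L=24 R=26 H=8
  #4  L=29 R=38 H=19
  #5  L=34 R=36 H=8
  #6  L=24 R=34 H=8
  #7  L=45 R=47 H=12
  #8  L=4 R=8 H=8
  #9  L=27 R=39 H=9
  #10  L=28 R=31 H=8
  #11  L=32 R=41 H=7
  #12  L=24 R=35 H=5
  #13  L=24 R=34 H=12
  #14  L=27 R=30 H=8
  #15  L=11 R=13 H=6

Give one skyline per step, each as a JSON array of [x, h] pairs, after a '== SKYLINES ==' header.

== SKYLINES ==
[[40,1],[47,0]]
[[40,1],[47,0]]
[[24,8],[26,0],[40,1],[47,0]]
[[24,8],[26,0],[29,19],[38,0],[40,1],[47,0]]
[[24,8],[26,0],[29,19],[38,0],[40,1],[47,0]]
[[24,8],[29,19],[38,0],[40,1],[47,0]]
[[24,8],[29,19],[38,0],[40,1],[45,12],[47,0]]
[[4,8],[8,0],[24,8],[29,19],[38,0],[40,1],[45,12],[47,0]]
[[4,8],[8,0],[24,8],[27,9],[29,19],[38,9],[39,0],[40,1],[45,12],[47,0]]
[[4,8],[8,0],[24,8],[27,9],[29,19],[38,9],[39,0],[40,1],[45,12],[47,0]]
[[4,8],[8,0],[24,8],[27,9],[29,19],[38,9],[39,7],[41,1],[45,12],[47,0]]
[[4,8],[8,0],[24,8],[27,9],[29,19],[38,9],[39,7],[41,1],[45,12],[47,0]]
[[4,8],[8,0],[24,12],[29,19],[38,9],[39,7],[41,1],[45,12],[47,0]]
[[4,8],[8,0],[24,12],[29,19],[38,9],[39,7],[41,1],[45,12],[47,0]]
[[4,8],[8,0],[11,6],[13,0],[24,12],[29,19],[38,9],[39,7],[41,1],[45,12],[47,0]]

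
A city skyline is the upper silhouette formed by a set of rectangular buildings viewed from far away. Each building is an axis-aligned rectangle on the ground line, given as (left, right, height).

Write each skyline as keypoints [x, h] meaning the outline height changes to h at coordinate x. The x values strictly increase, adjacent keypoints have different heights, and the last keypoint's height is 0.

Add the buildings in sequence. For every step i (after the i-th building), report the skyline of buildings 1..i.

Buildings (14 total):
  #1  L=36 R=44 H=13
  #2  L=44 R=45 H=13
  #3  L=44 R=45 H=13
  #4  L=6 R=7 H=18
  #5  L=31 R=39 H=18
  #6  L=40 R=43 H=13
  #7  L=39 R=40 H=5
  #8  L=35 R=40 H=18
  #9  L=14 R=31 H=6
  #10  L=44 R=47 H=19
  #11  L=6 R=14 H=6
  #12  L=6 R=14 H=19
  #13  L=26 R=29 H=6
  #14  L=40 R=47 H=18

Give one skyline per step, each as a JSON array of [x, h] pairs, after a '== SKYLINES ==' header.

== SKYLINES ==
[[36,13],[44,0]]
[[36,13],[45,0]]
[[36,13],[45,0]]
[[6,18],[7,0],[36,13],[45,0]]
[[6,18],[7,0],[31,18],[39,13],[45,0]]
[[6,18],[7,0],[31,18],[39,13],[45,0]]
[[6,18],[7,0],[31,18],[39,13],[45,0]]
[[6,18],[7,0],[31,18],[40,13],[45,0]]
[[6,18],[7,0],[14,6],[31,18],[40,13],[45,0]]
[[6,18],[7,0],[14,6],[31,18],[40,13],[44,19],[47,0]]
[[6,18],[7,6],[31,18],[40,13],[44,19],[47,0]]
[[6,19],[14,6],[31,18],[40,13],[44,19],[47,0]]
[[6,19],[14,6],[31,18],[40,13],[44,19],[47,0]]
[[6,19],[14,6],[31,18],[44,19],[47,0]]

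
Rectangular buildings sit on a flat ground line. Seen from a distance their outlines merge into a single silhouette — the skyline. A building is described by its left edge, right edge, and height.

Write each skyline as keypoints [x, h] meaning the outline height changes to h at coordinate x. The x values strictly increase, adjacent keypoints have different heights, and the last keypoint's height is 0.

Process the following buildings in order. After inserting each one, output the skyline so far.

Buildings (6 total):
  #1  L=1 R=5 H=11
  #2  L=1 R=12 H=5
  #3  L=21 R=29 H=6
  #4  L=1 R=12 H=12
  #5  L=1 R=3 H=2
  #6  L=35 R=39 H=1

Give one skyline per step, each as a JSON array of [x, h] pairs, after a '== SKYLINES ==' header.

== SKYLINES ==
[[1,11],[5,0]]
[[1,11],[5,5],[12,0]]
[[1,11],[5,5],[12,0],[21,6],[29,0]]
[[1,12],[12,0],[21,6],[29,0]]
[[1,12],[12,0],[21,6],[29,0]]
[[1,12],[12,0],[21,6],[29,0],[35,1],[39,0]]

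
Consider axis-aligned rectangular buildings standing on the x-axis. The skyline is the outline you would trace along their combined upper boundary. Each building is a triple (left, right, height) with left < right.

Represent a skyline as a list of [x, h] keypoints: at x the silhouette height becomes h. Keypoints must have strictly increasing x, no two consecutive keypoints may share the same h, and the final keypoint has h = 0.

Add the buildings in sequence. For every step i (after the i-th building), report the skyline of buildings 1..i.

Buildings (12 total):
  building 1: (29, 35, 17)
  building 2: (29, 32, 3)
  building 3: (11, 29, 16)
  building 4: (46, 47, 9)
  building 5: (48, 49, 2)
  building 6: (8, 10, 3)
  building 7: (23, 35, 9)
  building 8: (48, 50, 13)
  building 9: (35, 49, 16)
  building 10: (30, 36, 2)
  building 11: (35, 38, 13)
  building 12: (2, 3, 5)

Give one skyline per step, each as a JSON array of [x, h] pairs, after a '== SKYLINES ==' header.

== SKYLINES ==
[[29,17],[35,0]]
[[29,17],[35,0]]
[[11,16],[29,17],[35,0]]
[[11,16],[29,17],[35,0],[46,9],[47,0]]
[[11,16],[29,17],[35,0],[46,9],[47,0],[48,2],[49,0]]
[[8,3],[10,0],[11,16],[29,17],[35,0],[46,9],[47,0],[48,2],[49,0]]
[[8,3],[10,0],[11,16],[29,17],[35,0],[46,9],[47,0],[48,2],[49,0]]
[[8,3],[10,0],[11,16],[29,17],[35,0],[46,9],[47,0],[48,13],[50,0]]
[[8,3],[10,0],[11,16],[29,17],[35,16],[49,13],[50,0]]
[[8,3],[10,0],[11,16],[29,17],[35,16],[49,13],[50,0]]
[[8,3],[10,0],[11,16],[29,17],[35,16],[49,13],[50,0]]
[[2,5],[3,0],[8,3],[10,0],[11,16],[29,17],[35,16],[49,13],[50,0]]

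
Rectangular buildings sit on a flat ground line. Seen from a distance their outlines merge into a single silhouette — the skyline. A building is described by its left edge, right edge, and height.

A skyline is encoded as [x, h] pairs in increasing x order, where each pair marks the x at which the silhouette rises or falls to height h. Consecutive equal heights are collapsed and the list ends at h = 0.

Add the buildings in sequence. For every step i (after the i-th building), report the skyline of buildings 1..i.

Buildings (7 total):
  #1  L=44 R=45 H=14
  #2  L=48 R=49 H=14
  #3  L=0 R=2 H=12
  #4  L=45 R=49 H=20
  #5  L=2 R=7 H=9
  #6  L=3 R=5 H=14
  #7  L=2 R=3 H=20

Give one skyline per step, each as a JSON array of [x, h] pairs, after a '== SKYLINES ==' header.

== SKYLINES ==
[[44,14],[45,0]]
[[44,14],[45,0],[48,14],[49,0]]
[[0,12],[2,0],[44,14],[45,0],[48,14],[49,0]]
[[0,12],[2,0],[44,14],[45,20],[49,0]]
[[0,12],[2,9],[7,0],[44,14],[45,20],[49,0]]
[[0,12],[2,9],[3,14],[5,9],[7,0],[44,14],[45,20],[49,0]]
[[0,12],[2,20],[3,14],[5,9],[7,0],[44,14],[45,20],[49,0]]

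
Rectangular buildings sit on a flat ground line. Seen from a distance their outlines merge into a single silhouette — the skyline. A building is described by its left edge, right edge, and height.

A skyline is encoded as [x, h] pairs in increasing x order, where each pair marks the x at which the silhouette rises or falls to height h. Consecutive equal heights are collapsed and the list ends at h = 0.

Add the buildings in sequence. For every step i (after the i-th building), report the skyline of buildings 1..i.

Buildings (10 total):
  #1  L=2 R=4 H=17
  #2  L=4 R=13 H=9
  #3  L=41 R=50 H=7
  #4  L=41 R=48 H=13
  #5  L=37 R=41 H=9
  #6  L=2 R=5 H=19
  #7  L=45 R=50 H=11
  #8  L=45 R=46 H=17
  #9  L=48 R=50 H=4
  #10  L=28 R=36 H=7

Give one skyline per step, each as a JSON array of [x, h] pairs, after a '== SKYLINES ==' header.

== SKYLINES ==
[[2,17],[4,0]]
[[2,17],[4,9],[13,0]]
[[2,17],[4,9],[13,0],[41,7],[50,0]]
[[2,17],[4,9],[13,0],[41,13],[48,7],[50,0]]
[[2,17],[4,9],[13,0],[37,9],[41,13],[48,7],[50,0]]
[[2,19],[5,9],[13,0],[37,9],[41,13],[48,7],[50,0]]
[[2,19],[5,9],[13,0],[37,9],[41,13],[48,11],[50,0]]
[[2,19],[5,9],[13,0],[37,9],[41,13],[45,17],[46,13],[48,11],[50,0]]
[[2,19],[5,9],[13,0],[37,9],[41,13],[45,17],[46,13],[48,11],[50,0]]
[[2,19],[5,9],[13,0],[28,7],[36,0],[37,9],[41,13],[45,17],[46,13],[48,11],[50,0]]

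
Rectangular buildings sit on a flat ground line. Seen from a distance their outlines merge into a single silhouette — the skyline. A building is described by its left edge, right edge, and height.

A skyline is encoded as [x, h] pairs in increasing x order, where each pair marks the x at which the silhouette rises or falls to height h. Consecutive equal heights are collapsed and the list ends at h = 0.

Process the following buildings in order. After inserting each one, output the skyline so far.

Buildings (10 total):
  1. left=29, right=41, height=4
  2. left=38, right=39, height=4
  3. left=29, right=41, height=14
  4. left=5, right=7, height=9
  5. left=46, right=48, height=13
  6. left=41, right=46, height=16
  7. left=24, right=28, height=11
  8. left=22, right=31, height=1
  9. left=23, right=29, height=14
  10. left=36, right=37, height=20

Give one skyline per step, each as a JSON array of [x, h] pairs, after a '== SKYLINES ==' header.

== SKYLINES ==
[[29,4],[41,0]]
[[29,4],[41,0]]
[[29,14],[41,0]]
[[5,9],[7,0],[29,14],[41,0]]
[[5,9],[7,0],[29,14],[41,0],[46,13],[48,0]]
[[5,9],[7,0],[29,14],[41,16],[46,13],[48,0]]
[[5,9],[7,0],[24,11],[28,0],[29,14],[41,16],[46,13],[48,0]]
[[5,9],[7,0],[22,1],[24,11],[28,1],[29,14],[41,16],[46,13],[48,0]]
[[5,9],[7,0],[22,1],[23,14],[41,16],[46,13],[48,0]]
[[5,9],[7,0],[22,1],[23,14],[36,20],[37,14],[41,16],[46,13],[48,0]]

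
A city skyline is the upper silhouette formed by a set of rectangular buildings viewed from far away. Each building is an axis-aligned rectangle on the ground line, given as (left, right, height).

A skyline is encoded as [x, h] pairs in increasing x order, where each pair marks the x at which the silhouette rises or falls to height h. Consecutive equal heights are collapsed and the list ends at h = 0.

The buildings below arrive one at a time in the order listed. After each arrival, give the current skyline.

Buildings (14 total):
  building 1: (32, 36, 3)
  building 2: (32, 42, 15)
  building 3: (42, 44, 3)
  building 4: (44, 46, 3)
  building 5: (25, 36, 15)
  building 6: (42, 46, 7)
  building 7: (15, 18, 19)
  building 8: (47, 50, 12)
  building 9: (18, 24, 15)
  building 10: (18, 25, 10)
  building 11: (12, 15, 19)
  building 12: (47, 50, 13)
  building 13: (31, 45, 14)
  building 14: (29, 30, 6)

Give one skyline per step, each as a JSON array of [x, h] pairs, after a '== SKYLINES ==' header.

== SKYLINES ==
[[32,3],[36,0]]
[[32,15],[42,0]]
[[32,15],[42,3],[44,0]]
[[32,15],[42,3],[46,0]]
[[25,15],[42,3],[46,0]]
[[25,15],[42,7],[46,0]]
[[15,19],[18,0],[25,15],[42,7],[46,0]]
[[15,19],[18,0],[25,15],[42,7],[46,0],[47,12],[50,0]]
[[15,19],[18,15],[24,0],[25,15],[42,7],[46,0],[47,12],[50,0]]
[[15,19],[18,15],[24,10],[25,15],[42,7],[46,0],[47,12],[50,0]]
[[12,19],[18,15],[24,10],[25,15],[42,7],[46,0],[47,12],[50,0]]
[[12,19],[18,15],[24,10],[25,15],[42,7],[46,0],[47,13],[50,0]]
[[12,19],[18,15],[24,10],[25,15],[42,14],[45,7],[46,0],[47,13],[50,0]]
[[12,19],[18,15],[24,10],[25,15],[42,14],[45,7],[46,0],[47,13],[50,0]]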